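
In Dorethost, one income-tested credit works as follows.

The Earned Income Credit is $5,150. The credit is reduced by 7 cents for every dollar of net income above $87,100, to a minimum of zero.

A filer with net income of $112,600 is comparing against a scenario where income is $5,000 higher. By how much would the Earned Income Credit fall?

$350

At $112,600 — 7% of the $25,500 excess over $87,100 is $1,785; credit = $5,150 − $1,785 = $3,365.
At $117,600 — 7% of the $30,500 excess over $87,100 is $2,135; credit = $5,150 − $2,135 = $3,015.
Lost: $3,365 − $3,015 = $350.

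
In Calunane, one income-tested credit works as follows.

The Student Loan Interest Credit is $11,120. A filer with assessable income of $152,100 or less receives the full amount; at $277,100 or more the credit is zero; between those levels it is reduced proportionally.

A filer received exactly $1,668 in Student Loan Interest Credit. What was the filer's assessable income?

$258,350

$1,668 is 1,668/11,120 of the full $11,120, so 9,452/11,120 of the $125,000 range has been used: income = $152,100 + $125,000 × 9,452/11,120 = $258,350.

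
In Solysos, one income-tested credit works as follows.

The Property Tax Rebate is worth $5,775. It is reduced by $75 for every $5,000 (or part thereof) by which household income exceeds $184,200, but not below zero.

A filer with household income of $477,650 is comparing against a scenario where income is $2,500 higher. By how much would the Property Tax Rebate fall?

At $477,650 — income exceeds $184,200 by $293,450, which is 59 full-or-partial $5,000 increments; reduction = 59 × $75 = $4,425, leaving $1,350.
At $480,150 — income exceeds $184,200 by $295,950, which is 60 full-or-partial $5,000 increments; reduction = 60 × $75 = $4,500, leaving $1,275.
Lost: $1,350 − $1,275 = $75.

$75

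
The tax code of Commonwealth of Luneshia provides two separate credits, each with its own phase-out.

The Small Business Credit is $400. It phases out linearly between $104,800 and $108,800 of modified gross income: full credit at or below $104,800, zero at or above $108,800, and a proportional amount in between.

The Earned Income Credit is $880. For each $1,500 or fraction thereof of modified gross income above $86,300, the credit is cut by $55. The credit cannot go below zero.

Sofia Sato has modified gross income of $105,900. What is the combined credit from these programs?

Small Business Credit: $105,900 is $1,100 into a $4,000 phase-out range, leaving 2,900/4,000 of the credit: $400 × 2,900/4,000 = $290.
Earned Income Credit: income exceeds $86,300 by $19,600, which is 14 full-or-partial $1,500 increments; reduction = 14 × $55 = $770, leaving $110.
Total: $290 + $110 = $400.

$400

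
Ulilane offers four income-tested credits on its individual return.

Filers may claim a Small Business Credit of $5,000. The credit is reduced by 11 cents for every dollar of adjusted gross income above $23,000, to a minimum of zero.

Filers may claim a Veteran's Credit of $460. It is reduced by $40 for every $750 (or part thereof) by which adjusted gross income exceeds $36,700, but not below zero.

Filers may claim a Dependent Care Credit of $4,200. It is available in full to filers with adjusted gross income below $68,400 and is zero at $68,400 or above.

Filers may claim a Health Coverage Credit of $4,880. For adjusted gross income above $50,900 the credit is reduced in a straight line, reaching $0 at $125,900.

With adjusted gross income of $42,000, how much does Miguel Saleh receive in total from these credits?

$12,130

Small Business Credit: 11% of the $19,000 excess over $23,000 is $2,090; credit = $5,000 − $2,090 = $2,910.
Veteran's Credit: income exceeds $36,700 by $5,300, which is 8 full-or-partial $750 increments; reduction = 8 × $40 = $320, leaving $140.
Dependent Care Credit: $42,000 is below the $68,400 cutoff, so the full $4,200 applies.
Health Coverage Credit: $42,000 is at or below the $50,900 threshold, so the full $4,880 applies.
Total: $2,910 + $140 + $4,200 + $4,880 = $12,130.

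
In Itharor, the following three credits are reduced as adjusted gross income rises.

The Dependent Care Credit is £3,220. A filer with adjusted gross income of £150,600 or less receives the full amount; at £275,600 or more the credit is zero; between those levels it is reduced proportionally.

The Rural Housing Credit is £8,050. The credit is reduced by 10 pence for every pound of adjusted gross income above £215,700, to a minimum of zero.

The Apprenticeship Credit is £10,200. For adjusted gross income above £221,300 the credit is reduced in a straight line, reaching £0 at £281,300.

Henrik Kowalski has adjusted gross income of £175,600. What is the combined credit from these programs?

Dependent Care Credit: £175,600 is £25,000 into a £125,000 phase-out range, leaving 100,000/125,000 of the credit: £3,220 × 100,000/125,000 = £2,576.
Rural Housing Credit: £175,600 is at or below the £215,700 threshold, so the full £8,050 applies.
Apprenticeship Credit: £175,600 is at or below the £221,300 threshold, so the full £10,200 applies.
Total: £2,576 + £8,050 + £10,200 = £20,826.

£20,826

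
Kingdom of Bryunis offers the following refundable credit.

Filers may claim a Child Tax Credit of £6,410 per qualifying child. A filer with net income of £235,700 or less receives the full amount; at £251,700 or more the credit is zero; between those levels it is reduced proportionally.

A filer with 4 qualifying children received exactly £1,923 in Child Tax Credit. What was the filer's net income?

£250,500

Full credit = 4 × £6,410 = £25,640.
£1,923 is 1,923/25,640 of the full £25,640, so 23,717/25,640 of the £16,000 range has been used: income = £235,700 + £16,000 × 23,717/25,640 = £250,500.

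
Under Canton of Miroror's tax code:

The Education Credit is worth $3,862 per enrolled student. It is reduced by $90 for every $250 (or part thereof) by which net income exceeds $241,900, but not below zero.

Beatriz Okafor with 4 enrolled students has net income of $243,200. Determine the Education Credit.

Education Credit: base = 4 × $3,862 = $15,448. income exceeds $241,900 by $1,300, which is 6 full-or-partial $250 increments; reduction = 6 × $90 = $540, leaving $14,908.

$14,908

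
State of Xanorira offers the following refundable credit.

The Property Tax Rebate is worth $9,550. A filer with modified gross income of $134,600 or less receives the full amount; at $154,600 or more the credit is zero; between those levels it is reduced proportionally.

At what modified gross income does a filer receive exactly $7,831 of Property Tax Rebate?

$138,200

$7,831 is 7,831/9,550 of the full $9,550, so 1,719/9,550 of the $20,000 range has been used: income = $134,600 + $20,000 × 1,719/9,550 = $138,200.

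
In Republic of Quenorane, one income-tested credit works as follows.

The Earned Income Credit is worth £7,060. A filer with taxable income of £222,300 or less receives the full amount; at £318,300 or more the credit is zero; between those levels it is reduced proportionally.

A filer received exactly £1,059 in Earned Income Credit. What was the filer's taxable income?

£303,900

£1,059 is 1,059/7,060 of the full £7,060, so 6,001/7,060 of the £96,000 range has been used: income = £222,300 + £96,000 × 6,001/7,060 = £303,900.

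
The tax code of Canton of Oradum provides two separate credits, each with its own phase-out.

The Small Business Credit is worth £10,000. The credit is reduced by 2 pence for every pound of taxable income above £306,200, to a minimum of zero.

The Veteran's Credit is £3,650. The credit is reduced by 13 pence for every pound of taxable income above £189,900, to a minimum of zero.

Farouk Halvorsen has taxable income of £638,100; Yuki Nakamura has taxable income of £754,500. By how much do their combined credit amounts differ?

£2,328

Farouk (£638,100): Small Business Credit: 2% of the £331,900 excess over £306,200 is £6,638; credit = £10,000 − £6,638 = £3,362. Veteran's Credit: 13% of the £448,200 excess over £189,900 is £58,266 ≥ base, so the credit is £0. total £3,362 + £0 = £3,362
Yuki (£754,500): Small Business Credit: 2% of the £448,300 excess over £306,200 is £8,966; credit = £10,000 − £8,966 = £1,034. Veteran's Credit: 13% of the £564,600 excess over £189,900 is £73,398 ≥ base, so the credit is £0. total £1,034 + £0 = £1,034
Difference: |£3,362 − £1,034| = £2,328.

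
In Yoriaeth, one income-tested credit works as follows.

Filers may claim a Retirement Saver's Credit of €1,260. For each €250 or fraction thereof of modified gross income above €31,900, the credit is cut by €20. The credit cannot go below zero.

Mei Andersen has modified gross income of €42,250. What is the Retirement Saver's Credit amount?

€420

Retirement Saver's Credit: income exceeds €31,900 by €10,350, which is 42 full-or-partial €250 increments; reduction = 42 × €20 = €840, leaving €420.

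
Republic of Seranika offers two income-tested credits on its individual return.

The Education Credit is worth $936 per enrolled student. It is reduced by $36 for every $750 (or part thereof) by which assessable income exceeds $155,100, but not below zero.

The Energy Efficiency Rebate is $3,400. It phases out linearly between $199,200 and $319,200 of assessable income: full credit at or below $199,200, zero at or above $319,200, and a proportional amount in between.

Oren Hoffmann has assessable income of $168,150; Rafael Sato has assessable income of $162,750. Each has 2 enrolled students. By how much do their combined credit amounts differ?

$252

Oren ($168,150): Education Credit: base = 2 × $936 = $1,872. income exceeds $155,100 by $13,050, which is 18 full-or-partial $750 increments; reduction = 18 × $36 = $648, leaving $1,224. Energy Efficiency Rebate: $168,150 is at or below the $199,200 threshold, so the full $3,400 applies. total $1,224 + $3,400 = $4,624
Rafael ($162,750): Education Credit: base = 2 × $936 = $1,872. income exceeds $155,100 by $7,650, which is 11 full-or-partial $750 increments; reduction = 11 × $36 = $396, leaving $1,476. Energy Efficiency Rebate: $162,750 is at or below the $199,200 threshold, so the full $3,400 applies. total $1,476 + $3,400 = $4,876
Difference: |$4,624 − $4,876| = $252.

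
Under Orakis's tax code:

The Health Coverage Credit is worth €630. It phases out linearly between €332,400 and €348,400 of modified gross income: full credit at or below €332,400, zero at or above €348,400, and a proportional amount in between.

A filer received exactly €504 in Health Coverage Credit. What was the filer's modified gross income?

€335,600

€504 is 504/630 of the full €630, so 126/630 of the €16,000 range has been used: income = €332,400 + €16,000 × 126/630 = €335,600.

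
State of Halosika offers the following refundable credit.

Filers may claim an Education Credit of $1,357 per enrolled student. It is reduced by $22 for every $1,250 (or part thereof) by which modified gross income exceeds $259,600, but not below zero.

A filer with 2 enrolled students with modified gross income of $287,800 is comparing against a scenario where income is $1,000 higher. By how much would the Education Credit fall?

At $287,800 — base = 2 × $1,357 = $2,714. income exceeds $259,600 by $28,200, which is 23 full-or-partial $1,250 increments; reduction = 23 × $22 = $506, leaving $2,208.
At $288,800 — base = 2 × $1,357 = $2,714. income exceeds $259,600 by $29,200, which is 24 full-or-partial $1,250 increments; reduction = 24 × $22 = $528, leaving $2,186.
Lost: $2,208 − $2,186 = $22.

$22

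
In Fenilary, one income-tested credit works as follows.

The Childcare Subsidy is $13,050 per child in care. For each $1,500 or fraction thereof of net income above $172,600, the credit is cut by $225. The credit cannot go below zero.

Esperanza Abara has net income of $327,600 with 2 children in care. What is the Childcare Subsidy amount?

Childcare Subsidy: base = 2 × $13,050 = $26,100. income exceeds $172,600 by $155,000, which is 104 full-or-partial $1,500 increments; reduction = 104 × $225 = $23,400, leaving $2,700.

$2,700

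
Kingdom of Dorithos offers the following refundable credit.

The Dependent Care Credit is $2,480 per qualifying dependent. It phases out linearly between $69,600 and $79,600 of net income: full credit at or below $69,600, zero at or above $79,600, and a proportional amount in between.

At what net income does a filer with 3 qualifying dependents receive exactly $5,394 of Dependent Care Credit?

Full credit = 3 × $2,480 = $7,440.
$5,394 is 5,394/7,440 of the full $7,440, so 2,046/7,440 of the $10,000 range has been used: income = $69,600 + $10,000 × 2,046/7,440 = $72,350.

$72,350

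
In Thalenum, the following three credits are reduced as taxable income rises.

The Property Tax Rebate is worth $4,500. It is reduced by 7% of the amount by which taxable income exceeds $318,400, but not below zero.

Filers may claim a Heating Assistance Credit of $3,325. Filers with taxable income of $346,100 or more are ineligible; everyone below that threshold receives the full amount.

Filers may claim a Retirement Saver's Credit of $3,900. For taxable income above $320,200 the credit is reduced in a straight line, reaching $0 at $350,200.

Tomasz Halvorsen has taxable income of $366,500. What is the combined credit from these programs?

Property Tax Rebate: 7% of the $48,100 excess over $318,400 is $3,367; credit = $4,500 − $3,367 = $1,133.
Heating Assistance Credit: $366,500 meets or exceeds the $346,100 cutoff, so the credit is $0.
Retirement Saver's Credit: $366,500 is at or above $350,200, so the credit is $0.
Total: $1,133 + $0 + $0 = $1,133.

$1,133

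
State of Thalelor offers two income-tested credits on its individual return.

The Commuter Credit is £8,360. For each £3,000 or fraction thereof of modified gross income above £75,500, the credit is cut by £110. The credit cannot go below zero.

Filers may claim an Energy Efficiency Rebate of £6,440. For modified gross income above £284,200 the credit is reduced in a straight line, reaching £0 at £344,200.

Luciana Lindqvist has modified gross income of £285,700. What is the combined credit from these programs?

£6,829

Commuter Credit: income exceeds £75,500 by £210,200, which is 71 full-or-partial £3,000 increments; reduction = 71 × £110 = £7,810, leaving £550.
Energy Efficiency Rebate: £285,700 is £1,500 into a £60,000 phase-out range, leaving 58,500/60,000 of the credit: £6,440 × 58,500/60,000 = £6,279.
Total: £550 + £6,279 = £6,829.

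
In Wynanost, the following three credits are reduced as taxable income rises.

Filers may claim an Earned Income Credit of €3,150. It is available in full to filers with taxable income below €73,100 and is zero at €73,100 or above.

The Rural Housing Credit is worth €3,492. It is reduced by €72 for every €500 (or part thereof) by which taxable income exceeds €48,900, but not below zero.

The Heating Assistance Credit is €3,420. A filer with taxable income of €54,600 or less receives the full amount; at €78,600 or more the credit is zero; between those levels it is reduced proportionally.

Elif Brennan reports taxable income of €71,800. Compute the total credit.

Earned Income Credit: €71,800 is below the €73,100 cutoff, so the full €3,150 applies.
Rural Housing Credit: income exceeds €48,900 by €22,900, which is 46 full-or-partial €500 increments; reduction = 46 × €72 = €3,312, leaving €180.
Heating Assistance Credit: €71,800 is €17,200 into a €24,000 phase-out range, leaving 6,800/24,000 of the credit: €3,420 × 6,800/24,000 = €969.
Total: €3,150 + €180 + €969 = €4,299.

€4,299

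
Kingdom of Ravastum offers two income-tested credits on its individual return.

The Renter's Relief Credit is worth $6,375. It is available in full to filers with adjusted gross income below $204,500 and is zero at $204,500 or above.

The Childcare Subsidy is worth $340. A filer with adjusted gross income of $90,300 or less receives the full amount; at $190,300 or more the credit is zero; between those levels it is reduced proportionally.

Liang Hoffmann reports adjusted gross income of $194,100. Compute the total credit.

$6,375

Renter's Relief Credit: $194,100 is below the $204,500 cutoff, so the full $6,375 applies.
Childcare Subsidy: $194,100 is at or above $190,300, so the credit is $0.
Total: $6,375 + $0 = $6,375.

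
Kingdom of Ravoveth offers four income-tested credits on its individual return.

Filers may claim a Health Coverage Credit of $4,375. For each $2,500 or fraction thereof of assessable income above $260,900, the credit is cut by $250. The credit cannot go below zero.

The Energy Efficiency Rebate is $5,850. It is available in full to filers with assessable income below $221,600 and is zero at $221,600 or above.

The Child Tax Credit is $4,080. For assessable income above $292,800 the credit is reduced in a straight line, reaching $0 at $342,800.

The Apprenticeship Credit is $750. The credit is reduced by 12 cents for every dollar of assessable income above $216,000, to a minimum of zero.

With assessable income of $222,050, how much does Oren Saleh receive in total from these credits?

$8,479

Health Coverage Credit: $222,050 is at or below the $260,900 threshold, so the full $4,375 applies.
Energy Efficiency Rebate: $222,050 meets or exceeds the $221,600 cutoff, so the credit is $0.
Child Tax Credit: $222,050 is at or below the $292,800 threshold, so the full $4,080 applies.
Apprenticeship Credit: 12% of the $6,050 excess over $216,000 is $726; credit = $750 − $726 = $24.
Total: $4,375 + $0 + $4,080 + $24 = $8,479.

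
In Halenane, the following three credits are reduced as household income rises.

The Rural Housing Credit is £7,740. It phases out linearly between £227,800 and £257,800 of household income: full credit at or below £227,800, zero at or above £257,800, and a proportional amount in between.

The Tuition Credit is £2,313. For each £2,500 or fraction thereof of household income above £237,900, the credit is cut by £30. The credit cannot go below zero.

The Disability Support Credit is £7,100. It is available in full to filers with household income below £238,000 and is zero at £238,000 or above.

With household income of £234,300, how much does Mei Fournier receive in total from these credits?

Rural Housing Credit: £234,300 is £6,500 into a £30,000 phase-out range, leaving 23,500/30,000 of the credit: £7,740 × 23,500/30,000 = £6,063.
Tuition Credit: £234,300 is at or below the £237,900 threshold, so the full £2,313 applies.
Disability Support Credit: £234,300 is below the £238,000 cutoff, so the full £7,100 applies.
Total: £6,063 + £2,313 + £7,100 = £15,476.

£15,476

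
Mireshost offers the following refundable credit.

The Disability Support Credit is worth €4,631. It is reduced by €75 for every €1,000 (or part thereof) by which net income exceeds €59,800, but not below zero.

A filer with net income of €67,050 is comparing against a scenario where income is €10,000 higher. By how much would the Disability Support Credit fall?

€750

At €67,050 — income exceeds €59,800 by €7,250, which is 8 full-or-partial €1,000 increments; reduction = 8 × €75 = €600, leaving €4,031.
At €77,050 — income exceeds €59,800 by €17,250, which is 18 full-or-partial €1,000 increments; reduction = 18 × €75 = €1,350, leaving €3,281.
Lost: €4,031 − €3,281 = €750.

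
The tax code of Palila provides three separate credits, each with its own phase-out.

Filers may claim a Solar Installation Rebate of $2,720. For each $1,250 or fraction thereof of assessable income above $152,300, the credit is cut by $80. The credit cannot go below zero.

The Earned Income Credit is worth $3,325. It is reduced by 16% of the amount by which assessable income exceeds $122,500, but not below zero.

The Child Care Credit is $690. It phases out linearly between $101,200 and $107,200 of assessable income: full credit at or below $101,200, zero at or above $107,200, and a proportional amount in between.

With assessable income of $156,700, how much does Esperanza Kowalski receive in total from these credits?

Solar Installation Rebate: income exceeds $152,300 by $4,400, which is 4 full-or-partial $1,250 increments; reduction = 4 × $80 = $320, leaving $2,400.
Earned Income Credit: 16% of the $34,200 excess over $122,500 is $5,472 ≥ base, so the credit is $0.
Child Care Credit: $156,700 is at or above $107,200, so the credit is $0.
Total: $2,400 + $0 + $0 = $2,400.

$2,400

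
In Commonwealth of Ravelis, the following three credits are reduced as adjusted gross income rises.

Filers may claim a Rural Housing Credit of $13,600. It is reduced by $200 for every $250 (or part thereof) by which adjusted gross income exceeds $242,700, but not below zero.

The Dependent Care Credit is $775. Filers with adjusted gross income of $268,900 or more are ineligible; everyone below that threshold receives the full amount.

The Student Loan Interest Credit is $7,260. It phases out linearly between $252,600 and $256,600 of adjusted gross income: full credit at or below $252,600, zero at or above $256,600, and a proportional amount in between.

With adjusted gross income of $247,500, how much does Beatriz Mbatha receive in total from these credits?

Rural Housing Credit: income exceeds $242,700 by $4,800, which is 20 full-or-partial $250 increments; reduction = 20 × $200 = $4,000, leaving $9,600.
Dependent Care Credit: $247,500 is below the $268,900 cutoff, so the full $775 applies.
Student Loan Interest Credit: $247,500 is at or below the $252,600 threshold, so the full $7,260 applies.
Total: $9,600 + $775 + $7,260 = $17,635.

$17,635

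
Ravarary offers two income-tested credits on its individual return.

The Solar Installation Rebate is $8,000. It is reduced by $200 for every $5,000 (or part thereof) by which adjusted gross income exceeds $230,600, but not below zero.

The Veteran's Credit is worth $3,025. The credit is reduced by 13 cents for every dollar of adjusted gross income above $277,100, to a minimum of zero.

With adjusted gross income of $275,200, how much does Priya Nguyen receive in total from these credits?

Solar Installation Rebate: income exceeds $230,600 by $44,600, which is 9 full-or-partial $5,000 increments; reduction = 9 × $200 = $1,800, leaving $6,200.
Veteran's Credit: $275,200 is at or below the $277,100 threshold, so the full $3,025 applies.
Total: $6,200 + $3,025 = $9,225.

$9,225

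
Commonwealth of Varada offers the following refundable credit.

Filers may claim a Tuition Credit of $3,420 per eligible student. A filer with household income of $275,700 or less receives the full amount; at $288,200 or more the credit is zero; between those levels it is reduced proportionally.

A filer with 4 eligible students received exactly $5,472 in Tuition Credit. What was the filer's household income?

$283,200

Full credit = 4 × $3,420 = $13,680.
$5,472 is 5,472/13,680 of the full $13,680, so 8,208/13,680 of the $12,500 range has been used: income = $275,700 + $12,500 × 8,208/13,680 = $283,200.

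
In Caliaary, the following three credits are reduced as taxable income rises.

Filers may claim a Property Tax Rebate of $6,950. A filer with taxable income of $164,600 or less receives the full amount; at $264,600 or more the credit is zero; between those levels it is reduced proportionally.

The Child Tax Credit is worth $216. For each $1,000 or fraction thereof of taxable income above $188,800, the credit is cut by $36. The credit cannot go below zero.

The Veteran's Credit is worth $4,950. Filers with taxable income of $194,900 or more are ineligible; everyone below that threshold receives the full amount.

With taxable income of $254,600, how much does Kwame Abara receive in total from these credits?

Property Tax Rebate: $254,600 is $90,000 into a $100,000 phase-out range, leaving 10,000/100,000 of the credit: $6,950 × 10,000/100,000 = $695.
Child Tax Credit: income exceeds $188,800 by $65,800 → 66 increments × $36 = $2,376 ≥ base, so the credit is $0.
Veteran's Credit: $254,600 meets or exceeds the $194,900 cutoff, so the credit is $0.
Total: $695 + $0 + $0 = $695.

$695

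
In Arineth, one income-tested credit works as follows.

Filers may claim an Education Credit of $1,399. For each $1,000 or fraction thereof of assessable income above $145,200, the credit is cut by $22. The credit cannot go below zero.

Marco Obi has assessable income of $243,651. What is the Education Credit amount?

$0

Education Credit: income exceeds $145,200 by $98,451 → 99 increments × $22 = $2,178 ≥ base, so the credit is $0.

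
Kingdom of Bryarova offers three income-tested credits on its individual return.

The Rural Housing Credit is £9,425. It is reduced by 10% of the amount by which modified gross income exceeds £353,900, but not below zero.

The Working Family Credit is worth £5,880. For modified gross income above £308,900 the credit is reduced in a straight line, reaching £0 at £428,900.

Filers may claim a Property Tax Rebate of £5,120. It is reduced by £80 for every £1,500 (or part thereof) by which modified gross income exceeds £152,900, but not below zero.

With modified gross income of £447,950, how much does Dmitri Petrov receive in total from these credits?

£20

Rural Housing Credit: 10% of the £94,050 excess over £353,900 is £9,405; credit = £9,425 − £9,405 = £20.
Working Family Credit: £447,950 is at or above £428,900, so the credit is £0.
Property Tax Rebate: income exceeds £152,900 by £295,050 → 197 increments × £80 = £15,760 ≥ base, so the credit is £0.
Total: £20 + £0 + £0 = £20.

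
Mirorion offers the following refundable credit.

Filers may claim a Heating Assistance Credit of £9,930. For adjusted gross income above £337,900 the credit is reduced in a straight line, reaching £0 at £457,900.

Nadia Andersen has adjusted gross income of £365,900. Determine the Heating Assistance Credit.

£7,613

Heating Assistance Credit: £365,900 is £28,000 into a £120,000 phase-out range, leaving 92,000/120,000 of the credit: £9,930 × 92,000/120,000 = £7,613.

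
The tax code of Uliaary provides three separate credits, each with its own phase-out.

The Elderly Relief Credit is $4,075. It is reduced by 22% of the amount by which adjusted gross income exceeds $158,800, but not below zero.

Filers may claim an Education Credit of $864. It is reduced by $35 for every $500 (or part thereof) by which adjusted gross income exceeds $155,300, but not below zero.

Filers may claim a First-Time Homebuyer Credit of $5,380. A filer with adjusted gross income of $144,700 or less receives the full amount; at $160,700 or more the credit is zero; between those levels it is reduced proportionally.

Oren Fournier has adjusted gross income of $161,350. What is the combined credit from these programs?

$3,923

Elderly Relief Credit: 22% of the $2,550 excess over $158,800 is $561; credit = $4,075 − $561 = $3,514.
Education Credit: income exceeds $155,300 by $6,050, which is 13 full-or-partial $500 increments; reduction = 13 × $35 = $455, leaving $409.
First-Time Homebuyer Credit: $161,350 is at or above $160,700, so the credit is $0.
Total: $3,514 + $409 + $0 = $3,923.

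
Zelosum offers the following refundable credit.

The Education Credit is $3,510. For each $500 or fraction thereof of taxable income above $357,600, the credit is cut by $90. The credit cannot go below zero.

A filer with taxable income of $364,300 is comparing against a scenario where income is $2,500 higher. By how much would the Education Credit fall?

At $364,300 — income exceeds $357,600 by $6,700, which is 14 full-or-partial $500 increments; reduction = 14 × $90 = $1,260, leaving $2,250.
At $366,800 — income exceeds $357,600 by $9,200, which is 19 full-or-partial $500 increments; reduction = 19 × $90 = $1,710, leaving $1,800.
Lost: $2,250 − $1,800 = $450.

$450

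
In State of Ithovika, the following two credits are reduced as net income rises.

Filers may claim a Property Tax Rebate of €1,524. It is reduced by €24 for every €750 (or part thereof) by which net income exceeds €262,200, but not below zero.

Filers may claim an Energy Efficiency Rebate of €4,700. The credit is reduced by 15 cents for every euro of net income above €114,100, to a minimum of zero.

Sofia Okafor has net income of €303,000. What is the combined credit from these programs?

Property Tax Rebate: income exceeds €262,200 by €40,800, which is 55 full-or-partial €750 increments; reduction = 55 × €24 = €1,320, leaving €204.
Energy Efficiency Rebate: 15% of the €188,900 excess over €114,100 is €28,335 ≥ base, so the credit is €0.
Total: €204 + €0 = €204.

€204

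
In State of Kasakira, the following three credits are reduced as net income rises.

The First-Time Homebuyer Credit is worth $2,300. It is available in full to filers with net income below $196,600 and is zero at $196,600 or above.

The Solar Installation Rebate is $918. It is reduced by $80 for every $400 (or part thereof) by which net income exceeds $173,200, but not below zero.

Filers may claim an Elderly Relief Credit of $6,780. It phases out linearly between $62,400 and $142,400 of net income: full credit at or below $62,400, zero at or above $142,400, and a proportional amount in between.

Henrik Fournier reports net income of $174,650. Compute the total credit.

$2,898

First-Time Homebuyer Credit: $174,650 is below the $196,600 cutoff, so the full $2,300 applies.
Solar Installation Rebate: income exceeds $173,200 by $1,450, which is 4 full-or-partial $400 increments; reduction = 4 × $80 = $320, leaving $598.
Elderly Relief Credit: $174,650 is at or above $142,400, so the credit is $0.
Total: $2,300 + $598 + $0 = $2,898.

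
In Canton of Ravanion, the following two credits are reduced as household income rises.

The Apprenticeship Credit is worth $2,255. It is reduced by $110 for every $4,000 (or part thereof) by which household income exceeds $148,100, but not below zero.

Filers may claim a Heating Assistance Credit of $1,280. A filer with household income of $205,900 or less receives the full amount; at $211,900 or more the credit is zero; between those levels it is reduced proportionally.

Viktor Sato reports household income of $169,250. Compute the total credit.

Apprenticeship Credit: income exceeds $148,100 by $21,150, which is 6 full-or-partial $4,000 increments; reduction = 6 × $110 = $660, leaving $1,595.
Heating Assistance Credit: $169,250 is at or below the $205,900 threshold, so the full $1,280 applies.
Total: $1,595 + $1,280 = $2,875.

$2,875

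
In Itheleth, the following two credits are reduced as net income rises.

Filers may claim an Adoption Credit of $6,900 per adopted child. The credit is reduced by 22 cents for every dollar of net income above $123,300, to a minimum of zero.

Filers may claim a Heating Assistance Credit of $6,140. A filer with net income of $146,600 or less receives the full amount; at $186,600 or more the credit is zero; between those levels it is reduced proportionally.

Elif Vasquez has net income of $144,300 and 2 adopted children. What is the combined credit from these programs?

$15,320

Adoption Credit: base = 2 × $6,900 = $13,800. 22% of the $21,000 excess over $123,300 is $4,620; credit = $13,800 − $4,620 = $9,180.
Heating Assistance Credit: $144,300 is at or below the $146,600 threshold, so the full $6,140 applies.
Total: $9,180 + $6,140 = $15,320.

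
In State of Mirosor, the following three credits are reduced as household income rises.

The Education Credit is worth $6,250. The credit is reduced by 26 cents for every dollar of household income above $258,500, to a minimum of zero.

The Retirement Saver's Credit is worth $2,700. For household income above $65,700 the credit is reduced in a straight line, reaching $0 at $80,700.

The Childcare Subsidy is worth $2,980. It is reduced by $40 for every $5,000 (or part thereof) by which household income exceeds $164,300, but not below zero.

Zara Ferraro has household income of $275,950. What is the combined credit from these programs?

Education Credit: 26% of the $17,450 excess over $258,500 is $4,537; credit = $6,250 − $4,537 = $1,713.
Retirement Saver's Credit: $275,950 is at or above $80,700, so the credit is $0.
Childcare Subsidy: income exceeds $164,300 by $111,650, which is 23 full-or-partial $5,000 increments; reduction = 23 × $40 = $920, leaving $2,060.
Total: $1,713 + $0 + $2,060 = $3,773.

$3,773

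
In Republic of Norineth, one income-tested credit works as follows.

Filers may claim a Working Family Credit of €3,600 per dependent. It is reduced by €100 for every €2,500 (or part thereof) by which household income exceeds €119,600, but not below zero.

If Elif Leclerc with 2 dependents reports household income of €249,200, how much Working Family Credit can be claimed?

€2,000

Working Family Credit: base = 2 × €3,600 = €7,200. income exceeds €119,600 by €129,600, which is 52 full-or-partial €2,500 increments; reduction = 52 × €100 = €5,200, leaving €2,000.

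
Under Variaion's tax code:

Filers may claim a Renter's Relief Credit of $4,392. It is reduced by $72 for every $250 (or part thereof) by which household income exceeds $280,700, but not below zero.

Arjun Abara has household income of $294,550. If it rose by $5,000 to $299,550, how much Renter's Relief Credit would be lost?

At $294,550 — income exceeds $280,700 by $13,850, which is 56 full-or-partial $250 increments; reduction = 56 × $72 = $4,032, leaving $360.
At $299,550 — income exceeds $280,700 by $18,850 → 76 increments × $72 = $5,472 ≥ base, so the credit is $0.
Lost: $360 − $0 = $360.

$360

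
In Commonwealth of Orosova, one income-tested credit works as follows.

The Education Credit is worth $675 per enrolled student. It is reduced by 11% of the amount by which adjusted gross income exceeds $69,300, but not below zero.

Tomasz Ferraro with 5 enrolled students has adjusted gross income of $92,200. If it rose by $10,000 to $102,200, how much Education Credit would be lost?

$856

At $92,200 — base = 5 × $675 = $3,375. 11% of the $22,900 excess over $69,300 is $2,519; credit = $3,375 − $2,519 = $856.
At $102,200 — base = 5 × $675 = $3,375. 11% of the $32,900 excess over $69,300 is $3,619 ≥ base, so the credit is $0.
Lost: $856 − $0 = $856.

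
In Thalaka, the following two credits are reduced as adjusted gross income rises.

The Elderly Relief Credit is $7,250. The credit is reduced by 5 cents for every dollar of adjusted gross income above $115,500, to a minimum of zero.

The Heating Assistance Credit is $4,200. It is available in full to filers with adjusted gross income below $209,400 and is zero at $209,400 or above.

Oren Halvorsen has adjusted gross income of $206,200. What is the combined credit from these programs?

$6,915

Elderly Relief Credit: 5% of the $90,700 excess over $115,500 is $4,535; credit = $7,250 − $4,535 = $2,715.
Heating Assistance Credit: $206,200 is below the $209,400 cutoff, so the full $4,200 applies.
Total: $2,715 + $4,200 = $6,915.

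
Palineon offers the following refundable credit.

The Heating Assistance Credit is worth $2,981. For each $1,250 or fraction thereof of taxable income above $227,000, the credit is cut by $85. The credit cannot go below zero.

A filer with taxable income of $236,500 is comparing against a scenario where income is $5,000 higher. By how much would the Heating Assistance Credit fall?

$340

At $236,500 — income exceeds $227,000 by $9,500, which is 8 full-or-partial $1,250 increments; reduction = 8 × $85 = $680, leaving $2,301.
At $241,500 — income exceeds $227,000 by $14,500, which is 12 full-or-partial $1,250 increments; reduction = 12 × $85 = $1,020, leaving $1,961.
Lost: $2,301 − $1,961 = $340.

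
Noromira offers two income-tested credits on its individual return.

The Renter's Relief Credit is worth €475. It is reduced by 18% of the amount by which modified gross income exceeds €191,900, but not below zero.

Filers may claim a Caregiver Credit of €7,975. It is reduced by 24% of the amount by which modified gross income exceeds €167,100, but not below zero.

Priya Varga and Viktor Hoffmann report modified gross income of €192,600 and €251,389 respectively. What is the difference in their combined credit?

Priya (€192,600): Renter's Relief Credit: 18% of the €700 excess over €191,900 is €126; credit = €475 − €126 = €349. Caregiver Credit: 24% of the €25,500 excess over €167,100 is €6,120; credit = €7,975 − €6,120 = €1,855. total €349 + €1,855 = €2,204
Viktor (€251,389): Renter's Relief Credit: 18% of the €59,489 excess over €191,900 is €10,708.02 ≥ base, so the credit is €0. Caregiver Credit: 24% of the €84,289 excess over €167,100 is €20,229.36 ≥ base, so the credit is €0. total €0 + €0 = €0
Difference: |€2,204 − €0| = €2,204.

€2,204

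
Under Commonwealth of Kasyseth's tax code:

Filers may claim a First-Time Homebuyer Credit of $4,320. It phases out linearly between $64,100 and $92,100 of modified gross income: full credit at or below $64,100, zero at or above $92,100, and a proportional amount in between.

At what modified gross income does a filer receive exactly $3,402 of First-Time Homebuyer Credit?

$70,050

$3,402 is 3,402/4,320 of the full $4,320, so 918/4,320 of the $28,000 range has been used: income = $64,100 + $28,000 × 918/4,320 = $70,050.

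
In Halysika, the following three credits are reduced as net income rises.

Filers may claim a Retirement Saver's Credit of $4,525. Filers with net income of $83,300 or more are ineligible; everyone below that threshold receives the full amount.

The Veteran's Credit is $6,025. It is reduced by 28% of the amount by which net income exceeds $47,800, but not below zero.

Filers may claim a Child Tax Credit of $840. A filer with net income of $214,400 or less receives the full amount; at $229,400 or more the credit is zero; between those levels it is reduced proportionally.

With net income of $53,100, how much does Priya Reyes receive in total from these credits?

Retirement Saver's Credit: $53,100 is below the $83,300 cutoff, so the full $4,525 applies.
Veteran's Credit: 28% of the $5,300 excess over $47,800 is $1,484; credit = $6,025 − $1,484 = $4,541.
Child Tax Credit: $53,100 is at or below the $214,400 threshold, so the full $840 applies.
Total: $4,525 + $4,541 + $840 = $9,906.

$9,906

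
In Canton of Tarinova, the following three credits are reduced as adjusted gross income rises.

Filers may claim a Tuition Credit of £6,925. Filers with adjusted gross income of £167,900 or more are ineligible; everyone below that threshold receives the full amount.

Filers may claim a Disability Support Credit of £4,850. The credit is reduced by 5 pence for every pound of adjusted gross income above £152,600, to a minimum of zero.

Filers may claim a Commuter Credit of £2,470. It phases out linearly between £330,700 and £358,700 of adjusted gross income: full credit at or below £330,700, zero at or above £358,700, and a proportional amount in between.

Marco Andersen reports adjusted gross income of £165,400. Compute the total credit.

Tuition Credit: £165,400 is below the £167,900 cutoff, so the full £6,925 applies.
Disability Support Credit: 5% of the £12,800 excess over £152,600 is £640; credit = £4,850 − £640 = £4,210.
Commuter Credit: £165,400 is at or below the £330,700 threshold, so the full £2,470 applies.
Total: £6,925 + £4,210 + £2,470 = £13,605.

£13,605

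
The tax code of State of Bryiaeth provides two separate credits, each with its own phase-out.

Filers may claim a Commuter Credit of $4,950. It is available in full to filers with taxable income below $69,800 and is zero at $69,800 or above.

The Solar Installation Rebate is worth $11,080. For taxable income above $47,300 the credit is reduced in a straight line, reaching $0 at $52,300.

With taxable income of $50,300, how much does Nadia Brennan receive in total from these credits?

$9,382

Commuter Credit: $50,300 is below the $69,800 cutoff, so the full $4,950 applies.
Solar Installation Rebate: $50,300 is $3,000 into a $5,000 phase-out range, leaving 2,000/5,000 of the credit: $11,080 × 2,000/5,000 = $4,432.
Total: $4,950 + $4,432 = $9,382.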